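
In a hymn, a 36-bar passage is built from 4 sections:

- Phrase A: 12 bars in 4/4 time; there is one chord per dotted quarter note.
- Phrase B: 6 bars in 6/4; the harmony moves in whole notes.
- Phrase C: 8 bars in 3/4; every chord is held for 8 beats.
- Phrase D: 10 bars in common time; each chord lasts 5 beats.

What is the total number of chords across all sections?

52 chords

A: 12 bars × 4 beats = 48 beats; 1.5 beats/chord → 32 chords.
B: 6 bars × 6 beats = 36 beats; 4 beats/chord → 9 chords.
C: 8 bars × 3 beats = 24 beats; 8 beats/chord → 3 chords.
D: 10 bars × 4 beats = 40 beats; 5 beats/chord → 8 chords.
Total: 32 + 9 + 3 + 8 = 52.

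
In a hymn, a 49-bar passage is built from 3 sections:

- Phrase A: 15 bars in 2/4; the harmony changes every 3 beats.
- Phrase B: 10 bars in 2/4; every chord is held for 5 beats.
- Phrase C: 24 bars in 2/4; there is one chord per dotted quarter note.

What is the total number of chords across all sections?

46 chords

A: 15·2 = 30 beats, 30/3 = 10 chords.
B: 10·2 = 20 beats, 20/5 = 4 chords.
C: 24·2 = 48 beats, 48/1.5 = 32 chords.
Total: 10 + 4 + 32 = 46.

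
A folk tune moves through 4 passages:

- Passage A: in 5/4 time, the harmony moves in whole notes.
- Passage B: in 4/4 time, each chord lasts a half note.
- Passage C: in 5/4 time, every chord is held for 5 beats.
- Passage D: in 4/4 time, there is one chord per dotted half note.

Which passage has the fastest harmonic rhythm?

Passage B

A: 5 beats/bar ÷ 4 beats/chord = 1.25 chords/bar.
B: 4 beats/bar ÷ 2 beats/chord = 2 chords/bar.
C: 5 beats/bar ÷ 5 beats/chord = 1 chord/bar.
D: 4 beats/bar ÷ 3 beats/chord = 4/3 chords/bar.
Fastest is B at 2 chords/bar.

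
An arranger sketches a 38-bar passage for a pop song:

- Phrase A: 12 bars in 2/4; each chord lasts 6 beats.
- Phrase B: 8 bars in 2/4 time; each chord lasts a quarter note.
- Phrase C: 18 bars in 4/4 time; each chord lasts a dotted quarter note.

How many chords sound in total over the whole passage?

A: 12 bars × 2 beats = 24 beats; 6 beats/chord → 4 chords.
B: 8 bars × 2 beats = 16 beats; 1 beat/chord → 16 chords.
C: 18 bars × 4 beats = 72 beats; 1.5 beats/chord → 48 chords.
Total: 4 + 16 + 48 = 68.

68 chords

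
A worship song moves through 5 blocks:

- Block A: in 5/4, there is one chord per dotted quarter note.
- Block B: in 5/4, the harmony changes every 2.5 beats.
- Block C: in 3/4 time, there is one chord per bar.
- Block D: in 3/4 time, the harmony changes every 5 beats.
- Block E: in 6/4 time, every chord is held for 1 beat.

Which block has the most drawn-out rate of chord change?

A: 5/1.5 = 10/3 chords/bar.
B: 5/2.5 = 2 chords/bar.
C: 3/3 = 1 chord/bar.
D: 3/5 = 0.6 chords/bar.
E: 6/1 = 6 chords/bar.
Slowest is D at 0.6 chords/bar.

Block D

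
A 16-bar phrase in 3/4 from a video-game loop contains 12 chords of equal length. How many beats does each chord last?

16 bars × 3 beats/bar = 48 beats total.
48 beats ÷ 12 chords = 4 beats per chord.
(That is a whole note.)

4 beats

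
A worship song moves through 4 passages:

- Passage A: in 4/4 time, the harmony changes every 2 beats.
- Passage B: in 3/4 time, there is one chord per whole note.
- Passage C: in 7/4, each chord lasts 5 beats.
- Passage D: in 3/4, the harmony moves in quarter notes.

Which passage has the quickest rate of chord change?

Passage D

A: each chord is 2 beats in 4/4, so 2 per bar.
B: each chord is 4 beats in 3/4, so 0.75 per bar.
C: each chord is 5 beats in 7/4, so 1.4 per bar.
D: each chord is 1 beat in 3/4, so 3 per bar.
Fastest is D at 3 chords/bar.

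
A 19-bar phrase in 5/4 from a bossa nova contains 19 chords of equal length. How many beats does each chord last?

19 bars × 5 beats/bar = 95 beats total.
95 beats ÷ 19 chords = 5 beats per chord.

5 beats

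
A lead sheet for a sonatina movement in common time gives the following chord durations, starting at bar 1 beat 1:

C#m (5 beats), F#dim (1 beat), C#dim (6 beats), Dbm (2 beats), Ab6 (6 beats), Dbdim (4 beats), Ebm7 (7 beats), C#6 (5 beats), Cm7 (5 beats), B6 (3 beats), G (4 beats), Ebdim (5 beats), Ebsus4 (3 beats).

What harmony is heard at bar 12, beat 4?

G

Beat 4 of bar 12 is beat (12−1)×4 + 4 = 48 overall.
Running totals: C#m ends at 5, F#dim ends at 6, C#dim ends at 12, Dbm ends at 14, Ab6 ends at 20, Dbdim ends at 24, Ebm7 ends at 31, C#6 ends at 36, Cm7 ends at 41, B6 ends at 44, G ends at 48.
Beat 48 falls within G.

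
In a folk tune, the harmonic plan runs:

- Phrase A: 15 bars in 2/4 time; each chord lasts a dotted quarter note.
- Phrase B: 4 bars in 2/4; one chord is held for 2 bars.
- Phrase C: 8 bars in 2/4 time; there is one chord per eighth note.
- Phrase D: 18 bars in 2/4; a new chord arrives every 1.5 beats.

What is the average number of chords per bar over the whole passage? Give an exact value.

A: 15 bars of 2 beats is 30 beats; at 1.5 beats each that's 20 chords.
B: 4 bars of 2 beats is 8 beats; at 4 beats each that's 2 chords.
C: 8 bars of 2 beats is 16 beats; at 0.5 beats each that's 32 chords.
D: 18 bars of 2 beats is 36 beats; at 1.5 beats each that's 24 chords.
Overall: 78 chords over 45 bars → 78/45 = 26/15 chords per bar.

26/15 chords per bar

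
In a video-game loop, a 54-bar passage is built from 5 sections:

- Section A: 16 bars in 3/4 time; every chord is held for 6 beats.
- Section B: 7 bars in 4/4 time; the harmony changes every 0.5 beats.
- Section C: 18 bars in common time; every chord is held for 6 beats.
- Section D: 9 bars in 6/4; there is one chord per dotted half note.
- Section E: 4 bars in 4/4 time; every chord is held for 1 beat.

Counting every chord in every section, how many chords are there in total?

A: 16·3 = 48 beats, 48/6 = 8 chords.
B: 7·4 = 28 beats, 28/0.5 = 56 chords.
C: 18·4 = 72 beats, 72/6 = 12 chords.
D: 9·6 = 54 beats, 54/3 = 18 chords.
E: 4·4 = 16 beats, 16/1 = 16 chords.
Total: 8 + 56 + 12 + 18 + 16 = 110.

110 chords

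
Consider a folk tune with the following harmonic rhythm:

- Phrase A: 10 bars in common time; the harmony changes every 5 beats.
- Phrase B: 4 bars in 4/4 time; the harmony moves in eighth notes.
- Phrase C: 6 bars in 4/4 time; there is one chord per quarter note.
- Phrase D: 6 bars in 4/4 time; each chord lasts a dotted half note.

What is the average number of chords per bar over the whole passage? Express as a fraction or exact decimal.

36/13 chords per bar

A: 10 bars of 4 beats is 40 beats; at 5 beats each that's 8 chords.
B: 4 bars of 4 beats is 16 beats; at 0.5 beats each that's 32 chords.
C: 6 bars of 4 beats is 24 beats; at 1 beat each that's 24 chords.
D: 6 bars of 4 beats is 24 beats; at 3 beats each that's 8 chords.
Overall: 72 chords over 26 bars → 72/26 = 36/13 chords per bar.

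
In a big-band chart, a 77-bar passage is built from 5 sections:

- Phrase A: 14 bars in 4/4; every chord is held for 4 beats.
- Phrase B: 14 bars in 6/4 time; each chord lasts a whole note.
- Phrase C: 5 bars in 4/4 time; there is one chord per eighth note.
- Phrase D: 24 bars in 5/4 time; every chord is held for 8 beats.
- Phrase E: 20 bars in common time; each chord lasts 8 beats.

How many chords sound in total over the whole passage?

100 chords

A: 14 bars × 4 beats = 56 beats; 4 beats/chord → 14 chords.
B: 14 bars × 6 beats = 84 beats; 4 beats/chord → 21 chords.
C: 5 bars × 4 beats = 20 beats; 0.5 beats/chord → 40 chords.
D: 24 bars × 5 beats = 120 beats; 8 beats/chord → 15 chords.
E: 20 bars × 4 beats = 80 beats; 8 beats/chord → 10 chords.
Total: 14 + 21 + 40 + 15 + 10 = 100.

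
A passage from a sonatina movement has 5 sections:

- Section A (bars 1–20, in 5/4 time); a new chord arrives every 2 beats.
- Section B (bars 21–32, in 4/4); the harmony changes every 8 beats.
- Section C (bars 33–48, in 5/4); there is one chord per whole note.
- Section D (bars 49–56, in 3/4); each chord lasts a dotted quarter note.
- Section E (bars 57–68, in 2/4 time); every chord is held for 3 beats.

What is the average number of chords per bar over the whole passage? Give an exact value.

25/17 chords per bar

A: 20 × 5 = 100 beats ÷ 2 = 50 chords.
B: 12 × 4 = 48 beats ÷ 8 = 6 chords.
C: 16 × 5 = 80 beats ÷ 4 = 20 chords.
D: 8 × 3 = 24 beats ÷ 1.5 = 16 chords.
E: 12 × 2 = 24 beats ÷ 3 = 8 chords.
Overall: 100 chords over 68 bars → 100/68 = 25/17 chords per bar.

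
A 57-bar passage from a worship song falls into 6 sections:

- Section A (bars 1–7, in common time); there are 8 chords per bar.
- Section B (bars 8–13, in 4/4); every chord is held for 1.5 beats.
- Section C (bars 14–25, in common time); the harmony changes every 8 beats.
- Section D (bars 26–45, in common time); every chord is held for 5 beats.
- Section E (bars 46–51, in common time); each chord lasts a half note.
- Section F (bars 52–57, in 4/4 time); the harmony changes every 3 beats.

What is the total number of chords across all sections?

114 chords

A has 28 beats and chords last 0.5 each, so 56 chords.
B has 24 beats and chords last 1.5 each, so 16 chords.
C has 48 beats and chords last 8 each, so 6 chords.
D has 80 beats and chords last 5 each, so 16 chords.
E has 24 beats and chords last 2 each, so 12 chords.
F has 24 beats and chords last 3 each, so 8 chords.
Total: 56 + 16 + 6 + 16 + 12 + 8 = 114.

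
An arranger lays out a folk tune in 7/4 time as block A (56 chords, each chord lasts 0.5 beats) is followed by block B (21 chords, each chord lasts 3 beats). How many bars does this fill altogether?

13 bars

A: 56 × 0.5 = 28 beats = 4 bars.
B: 21 × 3 = 63 beats = 9 bars.
Total: 4 + 9 = 13 bars.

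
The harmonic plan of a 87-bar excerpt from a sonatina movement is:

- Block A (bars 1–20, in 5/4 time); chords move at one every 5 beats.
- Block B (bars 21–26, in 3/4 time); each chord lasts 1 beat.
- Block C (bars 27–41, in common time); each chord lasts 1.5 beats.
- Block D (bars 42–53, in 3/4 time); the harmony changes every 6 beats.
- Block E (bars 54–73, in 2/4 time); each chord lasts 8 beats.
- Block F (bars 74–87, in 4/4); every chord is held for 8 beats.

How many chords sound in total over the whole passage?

96 chords

A: 20·5 = 100 beats, 100/5 = 20 chords.
B: 6·3 = 18 beats, 18/1 = 18 chords.
C: 15·4 = 60 beats, 60/1.5 = 40 chords.
D: 12·3 = 36 beats, 36/6 = 6 chords.
E: 20·2 = 40 beats, 40/8 = 5 chords.
F: 14·4 = 56 beats, 56/8 = 7 chords.
Total: 20 + 18 + 40 + 6 + 5 + 7 = 96.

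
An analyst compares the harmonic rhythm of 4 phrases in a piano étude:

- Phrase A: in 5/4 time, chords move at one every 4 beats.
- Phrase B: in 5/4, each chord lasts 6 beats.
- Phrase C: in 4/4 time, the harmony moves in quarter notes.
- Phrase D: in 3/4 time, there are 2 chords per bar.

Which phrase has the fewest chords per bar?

Phrase B

A: 5/4 = 1.25 chords/bar.
B: 5/6 = 5/6 chords/bar.
C: 4/1 = 4 chords/bar.
D: 3/1.5 = 2 chords/bar.
Slowest is B at 5/6 chords/bar.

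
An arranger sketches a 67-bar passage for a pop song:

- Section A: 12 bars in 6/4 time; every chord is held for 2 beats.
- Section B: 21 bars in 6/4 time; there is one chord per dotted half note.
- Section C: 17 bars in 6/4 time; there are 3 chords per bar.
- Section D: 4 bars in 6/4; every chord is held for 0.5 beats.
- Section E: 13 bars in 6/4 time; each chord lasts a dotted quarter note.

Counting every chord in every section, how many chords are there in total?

229 chords

A: 12·6 = 72 beats, 72/2 = 36 chords.
B: 21·6 = 126 beats, 126/3 = 42 chords.
C: 17·6 = 102 beats, 102/2 = 51 chords.
D: 4·6 = 24 beats, 24/0.5 = 48 chords.
E: 13·6 = 78 beats, 78/1.5 = 52 chords.
Total: 36 + 42 + 51 + 48 + 52 = 229.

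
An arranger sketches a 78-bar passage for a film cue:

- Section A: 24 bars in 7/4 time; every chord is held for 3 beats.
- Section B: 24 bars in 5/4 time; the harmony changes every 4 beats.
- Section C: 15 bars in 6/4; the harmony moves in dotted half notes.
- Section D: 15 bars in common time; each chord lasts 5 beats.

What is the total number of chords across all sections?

A: 24 bars × 7 beats = 168 beats; 3 beats/chord → 56 chords.
B: 24 bars × 5 beats = 120 beats; 4 beats/chord → 30 chords.
C: 15 bars × 6 beats = 90 beats; 3 beats/chord → 30 chords.
D: 15 bars × 4 beats = 60 beats; 5 beats/chord → 12 chords.
Total: 56 + 30 + 30 + 12 = 128.

128 chords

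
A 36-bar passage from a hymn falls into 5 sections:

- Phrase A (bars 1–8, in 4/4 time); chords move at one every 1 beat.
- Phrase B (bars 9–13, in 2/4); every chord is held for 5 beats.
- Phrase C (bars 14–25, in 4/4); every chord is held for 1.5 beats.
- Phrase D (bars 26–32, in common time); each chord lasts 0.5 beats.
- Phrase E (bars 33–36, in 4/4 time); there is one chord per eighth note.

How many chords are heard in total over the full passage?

A has 32 beats and chords last 1 each, so 32 chords.
B has 10 beats and chords last 5 each, so 2 chords.
C has 48 beats and chords last 1.5 each, so 32 chords.
D has 28 beats and chords last 0.5 each, so 56 chords.
E has 16 beats and chords last 0.5 each, so 32 chords.
Total: 32 + 2 + 32 + 56 + 32 = 154.

154 chords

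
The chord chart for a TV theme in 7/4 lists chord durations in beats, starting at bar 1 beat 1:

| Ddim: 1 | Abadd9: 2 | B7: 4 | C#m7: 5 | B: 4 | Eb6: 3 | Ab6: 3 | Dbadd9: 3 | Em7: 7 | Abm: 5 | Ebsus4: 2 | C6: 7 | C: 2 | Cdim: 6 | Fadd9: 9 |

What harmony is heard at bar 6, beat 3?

Beat 3 of bar 6 is beat (6−1)×7 + 3 = 38 overall.
Running totals: Ddim ends at 1, Abadd9 ends at 3, B7 ends at 7, C#m7 ends at 12, B ends at 16, Eb6 ends at 19, Ab6 ends at 22, Dbadd9 ends at 25, Em7 ends at 32, Abm ends at 37, Ebsus4 ends at 39.
Beat 38 falls within Ebsus4.

Ebsus4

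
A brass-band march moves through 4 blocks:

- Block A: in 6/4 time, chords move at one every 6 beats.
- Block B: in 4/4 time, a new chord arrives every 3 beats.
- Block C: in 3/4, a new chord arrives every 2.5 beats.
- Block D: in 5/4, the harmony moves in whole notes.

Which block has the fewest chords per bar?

Block A

A: 6/6 = 1 chord/bar.
B: 4/3 = 4/3 chords/bar.
C: 3/2.5 = 1.2 chords/bar.
D: 5/4 = 1.25 chords/bar.
Slowest is A at 1 chords/bar.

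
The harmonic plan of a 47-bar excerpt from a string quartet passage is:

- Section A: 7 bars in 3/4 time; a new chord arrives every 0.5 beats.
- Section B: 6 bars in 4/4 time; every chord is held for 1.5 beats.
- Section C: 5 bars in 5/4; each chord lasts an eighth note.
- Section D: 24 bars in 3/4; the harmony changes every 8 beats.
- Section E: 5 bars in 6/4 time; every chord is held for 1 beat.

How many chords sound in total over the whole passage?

A has 21 beats and chords last 0.5 each, so 42 chords.
B has 24 beats and chords last 1.5 each, so 16 chords.
C has 25 beats and chords last 0.5 each, so 50 chords.
D has 72 beats and chords last 8 each, so 9 chords.
E has 30 beats and chords last 1 each, so 30 chords.
Total: 42 + 16 + 50 + 9 + 30 = 147.

147 chords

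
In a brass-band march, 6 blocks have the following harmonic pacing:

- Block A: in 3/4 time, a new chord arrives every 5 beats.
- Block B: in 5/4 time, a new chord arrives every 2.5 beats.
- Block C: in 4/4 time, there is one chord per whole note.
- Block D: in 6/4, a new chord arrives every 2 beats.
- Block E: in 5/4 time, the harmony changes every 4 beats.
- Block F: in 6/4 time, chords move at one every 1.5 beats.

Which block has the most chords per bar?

A: 3 beats/bar ÷ 5 beats/chord = 0.6 chords/bar.
B: 5 beats/bar ÷ 2.5 beats/chord = 2 chords/bar.
C: 4 beats/bar ÷ 4 beats/chord = 1 chord/bar.
D: 6 beats/bar ÷ 2 beats/chord = 3 chords/bar.
E: 5 beats/bar ÷ 4 beats/chord = 1.25 chords/bar.
F: 6 beats/bar ÷ 1.5 beats/chord = 4 chords/bar.
Fastest is F at 4 chords/bar.

Block F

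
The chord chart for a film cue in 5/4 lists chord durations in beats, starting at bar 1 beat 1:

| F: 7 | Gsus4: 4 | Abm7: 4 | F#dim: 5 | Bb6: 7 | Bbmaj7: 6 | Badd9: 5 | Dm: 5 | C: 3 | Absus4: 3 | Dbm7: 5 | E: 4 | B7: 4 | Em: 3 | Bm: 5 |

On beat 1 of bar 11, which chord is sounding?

Dbm7

Beat 1 of bar 11 is beat (11−1)×5 + 1 = 51 overall.
Running totals: F ends at 7, Gsus4 ends at 11, Abm7 ends at 15, F#dim ends at 20, Bb6 ends at 27, Bbmaj7 ends at 33, Badd9 ends at 38, Dm ends at 43, C ends at 46, Absus4 ends at 49, Dbm7 ends at 54.
Beat 51 falls within Dbm7.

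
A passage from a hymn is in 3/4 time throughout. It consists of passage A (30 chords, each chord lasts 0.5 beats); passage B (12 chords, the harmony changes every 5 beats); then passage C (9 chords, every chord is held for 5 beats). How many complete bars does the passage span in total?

A: 30 × 0.5 = 15 beats = 5 bars.
B: 12 × 5 = 60 beats = 20 bars.
C: 9 × 5 = 45 beats = 15 bars.
Total: 5 + 20 + 15 = 40 bars.

40 bars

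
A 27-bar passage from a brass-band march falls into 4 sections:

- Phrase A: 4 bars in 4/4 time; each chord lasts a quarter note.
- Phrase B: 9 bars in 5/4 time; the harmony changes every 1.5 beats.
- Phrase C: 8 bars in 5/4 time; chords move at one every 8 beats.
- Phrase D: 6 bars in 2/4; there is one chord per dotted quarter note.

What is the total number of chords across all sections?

A: 4 bars × 4 beats = 16 beats; 1 beat/chord → 16 chords.
B: 9 bars × 5 beats = 45 beats; 1.5 beats/chord → 30 chords.
C: 8 bars × 5 beats = 40 beats; 8 beats/chord → 5 chords.
D: 6 bars × 2 beats = 12 beats; 1.5 beats/chord → 8 chords.
Total: 16 + 30 + 5 + 8 = 59.

59 chords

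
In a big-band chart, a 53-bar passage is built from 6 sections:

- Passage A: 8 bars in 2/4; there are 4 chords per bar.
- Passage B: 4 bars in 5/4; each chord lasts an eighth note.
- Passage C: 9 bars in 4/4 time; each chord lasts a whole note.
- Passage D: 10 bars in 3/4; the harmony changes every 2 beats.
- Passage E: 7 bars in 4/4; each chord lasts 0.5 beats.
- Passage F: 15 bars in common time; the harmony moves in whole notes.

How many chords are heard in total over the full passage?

A: 8·2 = 16 beats, 16/0.5 = 32 chords.
B: 4·5 = 20 beats, 20/0.5 = 40 chords.
C: 9·4 = 36 beats, 36/4 = 9 chords.
D: 10·3 = 30 beats, 30/2 = 15 chords.
E: 7·4 = 28 beats, 28/0.5 = 56 chords.
F: 15·4 = 60 beats, 60/4 = 15 chords.
Total: 32 + 40 + 9 + 15 + 56 + 15 = 167.

167 chords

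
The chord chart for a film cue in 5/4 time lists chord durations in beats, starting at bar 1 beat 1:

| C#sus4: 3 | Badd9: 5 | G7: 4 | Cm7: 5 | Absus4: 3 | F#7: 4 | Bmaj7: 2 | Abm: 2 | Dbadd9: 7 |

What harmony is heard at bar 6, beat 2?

Abm

Beat 2 of bar 6 is beat (6−1)×5 + 2 = 27 overall.
Running totals: C#sus4 ends at 3, Badd9 ends at 8, G7 ends at 12, Cm7 ends at 17, Absus4 ends at 20, F#7 ends at 24, Bmaj7 ends at 26, Abm ends at 28.
Beat 27 falls within Abm.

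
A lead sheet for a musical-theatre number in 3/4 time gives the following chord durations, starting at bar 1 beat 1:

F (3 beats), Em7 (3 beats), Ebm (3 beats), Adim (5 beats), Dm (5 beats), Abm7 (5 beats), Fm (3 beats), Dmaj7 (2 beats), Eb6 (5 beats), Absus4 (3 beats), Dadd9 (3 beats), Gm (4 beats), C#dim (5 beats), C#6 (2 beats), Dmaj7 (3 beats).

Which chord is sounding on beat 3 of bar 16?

Beat 3 of bar 16 is beat (16−1)×3 + 3 = 48 overall.
Running totals: F ends at 3, Em7 ends at 6, Ebm ends at 9, Adim ends at 14, Dm ends at 19, Abm7 ends at 24, Fm ends at 27, Dmaj7 ends at 29, Eb6 ends at 34, Absus4 ends at 37, Dadd9 ends at 40, Gm ends at 44, C#dim ends at 49.
Beat 48 falls within C#dim.

C#dim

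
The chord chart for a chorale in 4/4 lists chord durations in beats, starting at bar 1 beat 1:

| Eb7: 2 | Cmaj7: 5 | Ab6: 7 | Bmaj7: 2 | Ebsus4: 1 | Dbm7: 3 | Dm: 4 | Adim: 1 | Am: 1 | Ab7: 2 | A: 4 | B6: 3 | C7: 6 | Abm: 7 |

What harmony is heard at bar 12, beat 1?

Abm

Beat 1 of bar 12 is beat (12−1)×4 + 1 = 45 overall.
Running totals: Eb7 ends at 2, Cmaj7 ends at 7, Ab6 ends at 14, Bmaj7 ends at 16, Ebsus4 ends at 17, Dbm7 ends at 20, Dm ends at 24, Adim ends at 25, Am ends at 26, Ab7 ends at 28, A ends at 32, B6 ends at 35, C7 ends at 41, Abm ends at 48.
Beat 45 falls within Abm.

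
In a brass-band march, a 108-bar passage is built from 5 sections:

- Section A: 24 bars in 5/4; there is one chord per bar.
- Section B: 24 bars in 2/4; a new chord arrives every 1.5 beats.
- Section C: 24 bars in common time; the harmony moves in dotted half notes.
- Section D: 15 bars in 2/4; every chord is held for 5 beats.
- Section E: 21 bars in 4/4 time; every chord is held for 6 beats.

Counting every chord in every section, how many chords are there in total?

A: 24 bars × 5 beats = 120 beats; 5 beats/chord → 24 chords.
B: 24 bars × 2 beats = 48 beats; 1.5 beats/chord → 32 chords.
C: 24 bars × 4 beats = 96 beats; 3 beats/chord → 32 chords.
D: 15 bars × 2 beats = 30 beats; 5 beats/chord → 6 chords.
E: 21 bars × 4 beats = 84 beats; 6 beats/chord → 14 chords.
Total: 24 + 32 + 32 + 6 + 14 = 108.

108 chords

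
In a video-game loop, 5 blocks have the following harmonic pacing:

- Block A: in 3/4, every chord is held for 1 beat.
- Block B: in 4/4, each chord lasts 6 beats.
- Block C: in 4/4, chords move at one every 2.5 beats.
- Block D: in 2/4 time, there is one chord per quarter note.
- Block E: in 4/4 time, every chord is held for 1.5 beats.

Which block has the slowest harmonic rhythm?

Block B

A: 3 beats/bar ÷ 1 beat/chord = 3 chords/bar.
B: 4 beats/bar ÷ 6 beats/chord = 2/3 chords/bar.
C: 4 beats/bar ÷ 2.5 beats/chord = 1.6 chords/bar.
D: 2 beats/bar ÷ 1 beat/chord = 2 chords/bar.
E: 4 beats/bar ÷ 1.5 beats/chord = 8/3 chords/bar.
Slowest is B at 2/3 chords/bar.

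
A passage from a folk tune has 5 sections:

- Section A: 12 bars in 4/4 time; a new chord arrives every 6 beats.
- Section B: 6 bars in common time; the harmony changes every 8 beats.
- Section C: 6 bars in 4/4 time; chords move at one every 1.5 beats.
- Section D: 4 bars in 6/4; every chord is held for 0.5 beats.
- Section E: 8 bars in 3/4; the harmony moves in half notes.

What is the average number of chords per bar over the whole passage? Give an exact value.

29/12 chords per bar

A: 12 bars of 4 beats is 48 beats; at 6 beats each that's 8 chords.
B: 6 bars of 4 beats is 24 beats; at 8 beats each that's 3 chords.
C: 6 bars of 4 beats is 24 beats; at 1.5 beats each that's 16 chords.
D: 4 bars of 6 beats is 24 beats; at 0.5 beats each that's 48 chords.
E: 8 bars of 3 beats is 24 beats; at 2 beats each that's 12 chords.
Overall: 87 chords over 36 bars → 87/36 = 29/12 chords per bar.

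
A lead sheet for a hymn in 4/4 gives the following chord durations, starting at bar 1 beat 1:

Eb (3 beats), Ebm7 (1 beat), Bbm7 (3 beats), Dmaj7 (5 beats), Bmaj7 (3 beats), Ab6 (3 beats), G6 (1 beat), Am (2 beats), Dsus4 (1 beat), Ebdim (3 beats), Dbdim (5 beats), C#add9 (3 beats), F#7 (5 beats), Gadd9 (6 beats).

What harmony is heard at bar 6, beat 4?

Ebdim

Beat 4 of bar 6 is beat (6−1)×4 + 4 = 24 overall.
Running totals: Eb ends at 3, Ebm7 ends at 4, Bbm7 ends at 7, Dmaj7 ends at 12, Bmaj7 ends at 15, Ab6 ends at 18, G6 ends at 19, Am ends at 21, Dsus4 ends at 22, Ebdim ends at 25.
Beat 24 falls within Ebdim.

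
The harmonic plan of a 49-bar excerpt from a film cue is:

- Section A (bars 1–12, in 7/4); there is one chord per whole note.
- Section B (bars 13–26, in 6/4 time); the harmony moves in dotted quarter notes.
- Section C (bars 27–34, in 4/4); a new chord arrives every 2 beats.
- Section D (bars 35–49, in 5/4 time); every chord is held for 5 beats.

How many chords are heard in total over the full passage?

A has 84 beats and chords last 4 each, so 21 chords.
B has 84 beats and chords last 1.5 each, so 56 chords.
C has 32 beats and chords last 2 each, so 16 chords.
D has 75 beats and chords last 5 each, so 15 chords.
Total: 21 + 56 + 16 + 15 = 108.

108 chords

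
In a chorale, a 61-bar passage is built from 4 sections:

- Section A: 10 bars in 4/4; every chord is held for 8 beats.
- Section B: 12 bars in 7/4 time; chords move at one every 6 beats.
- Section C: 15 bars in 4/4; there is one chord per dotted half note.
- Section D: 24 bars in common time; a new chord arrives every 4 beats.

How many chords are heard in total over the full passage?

63 chords

A: 10 bars × 4 beats = 40 beats; 8 beats/chord → 5 chords.
B: 12 bars × 7 beats = 84 beats; 6 beats/chord → 14 chords.
C: 15 bars × 4 beats = 60 beats; 3 beats/chord → 20 chords.
D: 24 bars × 4 beats = 96 beats; 4 beats/chord → 24 chords.
Total: 5 + 14 + 20 + 24 = 63.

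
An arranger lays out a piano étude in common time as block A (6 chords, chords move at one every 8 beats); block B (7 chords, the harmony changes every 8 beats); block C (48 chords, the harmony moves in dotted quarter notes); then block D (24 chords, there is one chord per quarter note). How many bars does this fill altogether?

50 bars

A: 6 × 8 = 48 beats = 12 bars.
B: 7 × 8 = 56 beats = 14 bars.
C: 48 × 1.5 = 72 beats = 18 bars.
D: 24 × 1 = 24 beats = 6 bars.
Total: 12 + 14 + 18 + 6 = 50 bars.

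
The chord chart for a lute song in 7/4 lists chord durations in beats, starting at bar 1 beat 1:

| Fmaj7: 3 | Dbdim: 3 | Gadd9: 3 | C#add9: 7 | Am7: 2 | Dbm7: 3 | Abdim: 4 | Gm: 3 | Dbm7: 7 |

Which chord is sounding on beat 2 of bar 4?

Abdim

Beat 2 of bar 4 is beat (4−1)×7 + 2 = 23 overall.
Running totals: Fmaj7 ends at 3, Dbdim ends at 6, Gadd9 ends at 9, C#add9 ends at 16, Am7 ends at 18, Dbm7 ends at 21, Abdim ends at 25.
Beat 23 falls within Abdim.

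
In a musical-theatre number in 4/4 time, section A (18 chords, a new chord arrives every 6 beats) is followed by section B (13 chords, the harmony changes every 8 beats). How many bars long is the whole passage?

53 bars

A: 18 × 6 = 108 beats = 27 bars.
B: 13 × 8 = 104 beats = 26 bars.
Total: 27 + 26 = 53 bars.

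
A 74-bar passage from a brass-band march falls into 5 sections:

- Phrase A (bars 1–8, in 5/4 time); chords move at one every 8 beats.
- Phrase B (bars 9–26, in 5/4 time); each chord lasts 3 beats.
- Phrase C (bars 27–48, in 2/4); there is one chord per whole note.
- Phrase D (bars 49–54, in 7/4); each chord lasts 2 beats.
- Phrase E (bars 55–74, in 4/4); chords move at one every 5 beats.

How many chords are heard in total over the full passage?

83 chords

A: 8·5 = 40 beats, 40/8 = 5 chords.
B: 18·5 = 90 beats, 90/3 = 30 chords.
C: 22·2 = 44 beats, 44/4 = 11 chords.
D: 6·7 = 42 beats, 42/2 = 21 chords.
E: 20·4 = 80 beats, 80/5 = 16 chords.
Total: 5 + 30 + 11 + 21 + 16 = 83.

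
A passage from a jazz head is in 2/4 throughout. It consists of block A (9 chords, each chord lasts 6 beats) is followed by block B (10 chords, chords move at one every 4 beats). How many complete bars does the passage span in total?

47 bars

A: 9 × 6 = 54 beats = 27 bars.
B: 10 × 4 = 40 beats = 20 bars.
Total: 27 + 20 = 47 bars.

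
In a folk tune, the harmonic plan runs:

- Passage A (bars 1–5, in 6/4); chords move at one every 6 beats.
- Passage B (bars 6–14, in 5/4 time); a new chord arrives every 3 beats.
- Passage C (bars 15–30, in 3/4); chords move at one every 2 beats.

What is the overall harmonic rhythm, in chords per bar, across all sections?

A: 5 bars of 6 beats is 30 beats; at 6 beats each that's 5 chords.
B: 9 bars of 5 beats is 45 beats; at 3 beats each that's 15 chords.
C: 16 bars of 3 beats is 48 beats; at 2 beats each that's 24 chords.
Overall: 44 chords over 30 bars → 44/30 = 22/15 chords per bar.

22/15 chords per bar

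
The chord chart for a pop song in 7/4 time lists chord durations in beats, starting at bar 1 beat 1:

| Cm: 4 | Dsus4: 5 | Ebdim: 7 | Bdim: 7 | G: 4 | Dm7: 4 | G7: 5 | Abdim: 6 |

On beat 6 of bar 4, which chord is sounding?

Beat 6 of bar 4 is beat (4−1)×7 + 6 = 27 overall.
Running totals: Cm ends at 4, Dsus4 ends at 9, Ebdim ends at 16, Bdim ends at 23, G ends at 27.
Beat 27 falls within G.

G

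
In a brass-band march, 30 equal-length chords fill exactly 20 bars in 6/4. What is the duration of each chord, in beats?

20 bars × 6 beats/bar = 120 beats total.
120 beats ÷ 30 chords = 4 beats per chord.
(That is a whole note.)

4 beats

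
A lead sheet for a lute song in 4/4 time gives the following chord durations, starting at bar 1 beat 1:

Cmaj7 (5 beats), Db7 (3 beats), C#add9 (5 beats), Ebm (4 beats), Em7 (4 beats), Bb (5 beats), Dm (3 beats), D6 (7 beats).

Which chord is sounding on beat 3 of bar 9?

Beat 3 of bar 9 is beat (9−1)×4 + 3 = 35 overall.
Running totals: Cmaj7 ends at 5, Db7 ends at 8, C#add9 ends at 13, Ebm ends at 17, Em7 ends at 21, Bb ends at 26, Dm ends at 29, D6 ends at 36.
Beat 35 falls within D6.

D6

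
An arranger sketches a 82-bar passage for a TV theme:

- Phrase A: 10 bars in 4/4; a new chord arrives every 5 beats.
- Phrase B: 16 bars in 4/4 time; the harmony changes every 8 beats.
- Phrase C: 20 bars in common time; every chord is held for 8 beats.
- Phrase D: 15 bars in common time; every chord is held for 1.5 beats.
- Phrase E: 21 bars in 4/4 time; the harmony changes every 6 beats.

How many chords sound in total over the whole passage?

80 chords

A: 10 bars × 4 beats = 40 beats; 5 beats/chord → 8 chords.
B: 16 bars × 4 beats = 64 beats; 8 beats/chord → 8 chords.
C: 20 bars × 4 beats = 80 beats; 8 beats/chord → 10 chords.
D: 15 bars × 4 beats = 60 beats; 1.5 beats/chord → 40 chords.
E: 21 bars × 4 beats = 84 beats; 6 beats/chord → 14 chords.
Total: 8 + 8 + 10 + 40 + 14 = 80.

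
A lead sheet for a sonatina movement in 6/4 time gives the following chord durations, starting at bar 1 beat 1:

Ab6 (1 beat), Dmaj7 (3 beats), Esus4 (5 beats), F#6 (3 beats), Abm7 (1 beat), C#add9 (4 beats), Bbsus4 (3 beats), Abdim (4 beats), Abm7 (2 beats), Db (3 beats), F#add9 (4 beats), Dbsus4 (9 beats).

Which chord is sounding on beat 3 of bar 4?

Abdim

Beat 3 of bar 4 is beat (4−1)×6 + 3 = 21 overall.
Running totals: Ab6 ends at 1, Dmaj7 ends at 4, Esus4 ends at 9, F#6 ends at 12, Abm7 ends at 13, C#add9 ends at 17, Bbsus4 ends at 20, Abdim ends at 24.
Beat 21 falls within Abdim.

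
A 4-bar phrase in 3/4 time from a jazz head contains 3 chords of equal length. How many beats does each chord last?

4 beats

4 bars × 3 beats/bar = 12 beats total.
12 beats ÷ 3 chords = 4 beats per chord.
(That is a whole note.)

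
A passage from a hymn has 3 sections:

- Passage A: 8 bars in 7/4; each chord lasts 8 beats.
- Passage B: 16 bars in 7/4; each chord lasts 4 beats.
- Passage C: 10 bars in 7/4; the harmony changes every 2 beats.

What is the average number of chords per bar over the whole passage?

A: 8 bars of 7 beats is 56 beats; at 8 beats each that's 7 chords.
B: 16 bars of 7 beats is 112 beats; at 4 beats each that's 28 chords.
C: 10 bars of 7 beats is 70 beats; at 2 beats each that's 35 chords.
Overall: 70 chords over 34 bars → 70/34 = 35/17 chords per bar.

35/17 chords per bar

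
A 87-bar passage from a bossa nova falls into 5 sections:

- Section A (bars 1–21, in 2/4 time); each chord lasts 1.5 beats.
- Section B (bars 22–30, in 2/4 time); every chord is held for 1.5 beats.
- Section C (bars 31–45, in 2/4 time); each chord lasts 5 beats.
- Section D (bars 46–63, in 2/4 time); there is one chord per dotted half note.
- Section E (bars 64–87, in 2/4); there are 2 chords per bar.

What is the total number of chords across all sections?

106 chords

A has 42 beats and chords last 1.5 each, so 28 chords.
B has 18 beats and chords last 1.5 each, so 12 chords.
C has 30 beats and chords last 5 each, so 6 chords.
D has 36 beats and chords last 3 each, so 12 chords.
E has 48 beats and chords last 1 each, so 48 chords.
Total: 28 + 12 + 6 + 12 + 48 = 106.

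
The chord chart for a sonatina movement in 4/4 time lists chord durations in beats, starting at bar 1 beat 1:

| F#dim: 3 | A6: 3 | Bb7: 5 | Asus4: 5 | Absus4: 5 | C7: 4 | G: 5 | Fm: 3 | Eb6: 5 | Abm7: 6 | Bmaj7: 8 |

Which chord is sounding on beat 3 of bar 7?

Beat 3 of bar 7 is beat (7−1)×4 + 3 = 27 overall.
Running totals: F#dim ends at 3, A6 ends at 6, Bb7 ends at 11, Asus4 ends at 16, Absus4 ends at 21, C7 ends at 25, G ends at 30.
Beat 27 falls within G.

G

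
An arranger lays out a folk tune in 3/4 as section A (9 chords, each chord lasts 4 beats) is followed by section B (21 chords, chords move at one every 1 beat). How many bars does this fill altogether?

19 bars

A: 9 × 4 = 36 beats = 12 bars.
B: 21 × 1 = 21 beats = 7 bars.
Total: 12 + 7 = 19 bars.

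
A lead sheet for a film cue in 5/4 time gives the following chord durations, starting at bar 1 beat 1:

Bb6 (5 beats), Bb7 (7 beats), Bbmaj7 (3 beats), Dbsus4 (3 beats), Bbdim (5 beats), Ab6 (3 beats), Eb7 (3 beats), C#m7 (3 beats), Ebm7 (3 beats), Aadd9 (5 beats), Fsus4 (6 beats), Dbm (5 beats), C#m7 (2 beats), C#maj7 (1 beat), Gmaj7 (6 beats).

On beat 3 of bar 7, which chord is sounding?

Ebm7

Beat 3 of bar 7 is beat (7−1)×5 + 3 = 33 overall.
Running totals: Bb6 ends at 5, Bb7 ends at 12, Bbmaj7 ends at 15, Dbsus4 ends at 18, Bbdim ends at 23, Ab6 ends at 26, Eb7 ends at 29, C#m7 ends at 32, Ebm7 ends at 35.
Beat 33 falls within Ebm7.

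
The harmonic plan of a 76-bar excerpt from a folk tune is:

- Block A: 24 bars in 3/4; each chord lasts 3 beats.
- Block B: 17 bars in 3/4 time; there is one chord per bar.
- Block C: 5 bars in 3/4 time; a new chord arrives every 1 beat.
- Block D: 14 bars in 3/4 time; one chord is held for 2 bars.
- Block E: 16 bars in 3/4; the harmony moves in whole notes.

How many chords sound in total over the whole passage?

75 chords

A: 24·3 = 72 beats, 72/3 = 24 chords.
B: 17·3 = 51 beats, 51/3 = 17 chords.
C: 5·3 = 15 beats, 15/1 = 15 chords.
D: 14·3 = 42 beats, 42/6 = 7 chords.
E: 16·3 = 48 beats, 48/4 = 12 chords.
Total: 24 + 17 + 15 + 7 + 12 = 75.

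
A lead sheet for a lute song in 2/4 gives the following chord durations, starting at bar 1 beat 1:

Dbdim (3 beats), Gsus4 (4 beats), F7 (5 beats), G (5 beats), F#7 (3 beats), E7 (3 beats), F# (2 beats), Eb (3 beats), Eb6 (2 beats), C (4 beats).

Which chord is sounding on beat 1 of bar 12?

E7

Beat 1 of bar 12 is beat (12−1)×2 + 1 = 23 overall.
Running totals: Dbdim ends at 3, Gsus4 ends at 7, F7 ends at 12, G ends at 17, F#7 ends at 20, E7 ends at 23.
Beat 23 falls within E7.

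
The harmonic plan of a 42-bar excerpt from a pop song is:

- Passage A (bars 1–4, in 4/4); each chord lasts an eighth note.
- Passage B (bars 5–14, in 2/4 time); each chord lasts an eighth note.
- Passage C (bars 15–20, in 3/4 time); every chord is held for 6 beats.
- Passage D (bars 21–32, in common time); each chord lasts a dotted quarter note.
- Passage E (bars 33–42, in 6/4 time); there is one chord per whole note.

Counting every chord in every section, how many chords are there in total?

A: 4 bars × 4 beats = 16 beats; 0.5 beats/chord → 32 chords.
B: 10 bars × 2 beats = 20 beats; 0.5 beats/chord → 40 chords.
C: 6 bars × 3 beats = 18 beats; 6 beats/chord → 3 chords.
D: 12 bars × 4 beats = 48 beats; 1.5 beats/chord → 32 chords.
E: 10 bars × 6 beats = 60 beats; 4 beats/chord → 15 chords.
Total: 32 + 40 + 3 + 32 + 15 = 122.

122 chords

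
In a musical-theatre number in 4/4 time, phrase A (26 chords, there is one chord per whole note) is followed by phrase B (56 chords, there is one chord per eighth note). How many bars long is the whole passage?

A: 26 × 4 = 104 beats = 26 bars.
B: 56 × 0.5 = 28 beats = 7 bars.
Total: 26 + 7 = 33 bars.

33 bars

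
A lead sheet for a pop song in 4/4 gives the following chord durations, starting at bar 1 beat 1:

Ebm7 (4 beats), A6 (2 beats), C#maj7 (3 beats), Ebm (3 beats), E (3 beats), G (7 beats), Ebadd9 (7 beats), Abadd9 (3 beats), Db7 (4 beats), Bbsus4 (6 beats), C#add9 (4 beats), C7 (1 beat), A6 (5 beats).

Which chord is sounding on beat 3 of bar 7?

Ebadd9

Beat 3 of bar 7 is beat (7−1)×4 + 3 = 27 overall.
Running totals: Ebm7 ends at 4, A6 ends at 6, C#maj7 ends at 9, Ebm ends at 12, E ends at 15, G ends at 22, Ebadd9 ends at 29.
Beat 27 falls within Ebadd9.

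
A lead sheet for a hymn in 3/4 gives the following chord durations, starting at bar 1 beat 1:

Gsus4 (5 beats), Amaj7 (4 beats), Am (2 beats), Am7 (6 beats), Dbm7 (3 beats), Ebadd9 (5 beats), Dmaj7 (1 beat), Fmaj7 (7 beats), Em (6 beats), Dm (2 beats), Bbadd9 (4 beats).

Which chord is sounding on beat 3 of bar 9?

Beat 3 of bar 9 is beat (9−1)×3 + 3 = 27 overall.
Running totals: Gsus4 ends at 5, Amaj7 ends at 9, Am ends at 11, Am7 ends at 17, Dbm7 ends at 20, Ebadd9 ends at 25, Dmaj7 ends at 26, Fmaj7 ends at 33.
Beat 27 falls within Fmaj7.

Fmaj7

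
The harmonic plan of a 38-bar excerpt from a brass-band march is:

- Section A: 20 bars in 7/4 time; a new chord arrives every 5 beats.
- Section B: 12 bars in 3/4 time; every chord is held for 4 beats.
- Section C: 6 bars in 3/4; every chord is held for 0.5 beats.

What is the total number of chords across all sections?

A: 20·7 = 140 beats, 140/5 = 28 chords.
B: 12·3 = 36 beats, 36/4 = 9 chords.
C: 6·3 = 18 beats, 18/0.5 = 36 chords.
Total: 28 + 9 + 36 = 73.

73 chords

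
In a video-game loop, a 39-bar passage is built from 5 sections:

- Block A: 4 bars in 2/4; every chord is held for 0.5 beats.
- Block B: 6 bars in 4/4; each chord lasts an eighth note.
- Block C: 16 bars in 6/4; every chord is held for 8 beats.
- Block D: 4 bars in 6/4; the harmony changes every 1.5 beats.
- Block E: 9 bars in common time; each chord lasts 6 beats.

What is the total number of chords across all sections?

98 chords

A has 8 beats and chords last 0.5 each, so 16 chords.
B has 24 beats and chords last 0.5 each, so 48 chords.
C has 96 beats and chords last 8 each, so 12 chords.
D has 24 beats and chords last 1.5 each, so 16 chords.
E has 36 beats and chords last 6 each, so 6 chords.
Total: 16 + 48 + 12 + 16 + 6 = 98.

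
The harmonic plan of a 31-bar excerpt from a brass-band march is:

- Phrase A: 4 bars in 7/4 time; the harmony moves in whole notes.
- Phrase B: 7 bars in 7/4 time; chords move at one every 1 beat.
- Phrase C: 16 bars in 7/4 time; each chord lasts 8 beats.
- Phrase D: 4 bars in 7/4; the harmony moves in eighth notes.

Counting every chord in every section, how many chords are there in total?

A: 4 bars × 7 beats = 28 beats; 4 beats/chord → 7 chords.
B: 7 bars × 7 beats = 49 beats; 1 beat/chord → 49 chords.
C: 16 bars × 7 beats = 112 beats; 8 beats/chord → 14 chords.
D: 4 bars × 7 beats = 28 beats; 0.5 beats/chord → 56 chords.
Total: 7 + 49 + 14 + 56 = 126.

126 chords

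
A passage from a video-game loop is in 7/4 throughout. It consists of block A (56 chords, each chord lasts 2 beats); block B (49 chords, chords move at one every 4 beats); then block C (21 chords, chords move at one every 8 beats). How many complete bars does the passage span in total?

68 bars

A: 56 × 2 = 112 beats = 16 bars.
B: 49 × 4 = 196 beats = 28 bars.
C: 21 × 8 = 168 beats = 24 bars.
Total: 16 + 28 + 24 = 68 bars.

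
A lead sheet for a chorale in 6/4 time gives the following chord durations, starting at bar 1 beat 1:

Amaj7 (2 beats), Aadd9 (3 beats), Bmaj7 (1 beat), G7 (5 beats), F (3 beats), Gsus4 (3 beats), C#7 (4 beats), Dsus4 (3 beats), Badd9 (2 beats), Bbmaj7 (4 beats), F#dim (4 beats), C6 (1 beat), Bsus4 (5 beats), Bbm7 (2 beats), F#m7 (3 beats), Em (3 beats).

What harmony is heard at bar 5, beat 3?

Beat 3 of bar 5 is beat (5−1)×6 + 3 = 27 overall.
Running totals: Amaj7 ends at 2, Aadd9 ends at 5, Bmaj7 ends at 6, G7 ends at 11, F ends at 14, Gsus4 ends at 17, C#7 ends at 21, Dsus4 ends at 24, Badd9 ends at 26, Bbmaj7 ends at 30.
Beat 27 falls within Bbmaj7.

Bbmaj7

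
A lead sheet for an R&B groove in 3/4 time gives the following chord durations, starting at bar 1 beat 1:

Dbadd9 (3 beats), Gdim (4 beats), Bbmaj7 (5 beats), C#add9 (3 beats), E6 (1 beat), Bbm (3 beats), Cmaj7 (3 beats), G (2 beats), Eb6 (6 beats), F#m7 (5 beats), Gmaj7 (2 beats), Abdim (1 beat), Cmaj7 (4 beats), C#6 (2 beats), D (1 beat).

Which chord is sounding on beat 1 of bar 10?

Eb6

Beat 1 of bar 10 is beat (10−1)×3 + 1 = 28 overall.
Running totals: Dbadd9 ends at 3, Gdim ends at 7, Bbmaj7 ends at 12, C#add9 ends at 15, E6 ends at 16, Bbm ends at 19, Cmaj7 ends at 22, G ends at 24, Eb6 ends at 30.
Beat 28 falls within Eb6.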